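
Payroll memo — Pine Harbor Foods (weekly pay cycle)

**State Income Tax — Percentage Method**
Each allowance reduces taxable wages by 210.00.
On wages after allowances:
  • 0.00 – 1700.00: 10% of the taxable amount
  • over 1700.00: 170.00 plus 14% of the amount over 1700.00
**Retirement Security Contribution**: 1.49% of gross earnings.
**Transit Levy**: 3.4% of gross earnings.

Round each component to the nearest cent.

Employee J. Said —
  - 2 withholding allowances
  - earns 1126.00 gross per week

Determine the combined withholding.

State Income Tax: taxable = 1126.00 − 2×210.00 = 706.00
  10% × 706.00 = 70.60
Retirement Security Contribution: 1.49% × 1126.00 = 16.78
Transit Levy: 3.4% × 1126.00 = 38.28
Total: 70.60 + 16.78 + 38.28 = 125.66

125.66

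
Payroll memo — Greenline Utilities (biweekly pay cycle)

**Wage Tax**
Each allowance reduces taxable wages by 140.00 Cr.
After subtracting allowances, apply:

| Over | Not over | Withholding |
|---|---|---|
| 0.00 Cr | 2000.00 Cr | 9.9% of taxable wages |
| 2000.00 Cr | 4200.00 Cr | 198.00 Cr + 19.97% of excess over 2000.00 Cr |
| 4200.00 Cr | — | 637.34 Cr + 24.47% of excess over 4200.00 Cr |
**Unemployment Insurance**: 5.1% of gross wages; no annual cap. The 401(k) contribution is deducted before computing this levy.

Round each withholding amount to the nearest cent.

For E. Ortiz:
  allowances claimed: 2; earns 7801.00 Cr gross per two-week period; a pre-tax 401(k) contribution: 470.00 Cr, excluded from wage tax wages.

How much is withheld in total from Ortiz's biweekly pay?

1708.86 Cr

Wage Tax: taxable = 7801.00 Cr − 470.00 Cr − 2×140.00 Cr = 7051.00 Cr
  637.34 Cr + 24.47% × (7051.00 Cr − 4200.00 Cr) = 637.34 Cr + 24.47% × 2851.00 Cr = 1334.98 Cr
Unemployment Insurance: 5.1% × 7331.00 Cr = 373.88 Cr
Total: 1334.98 Cr + 373.88 Cr = 1708.86 Cr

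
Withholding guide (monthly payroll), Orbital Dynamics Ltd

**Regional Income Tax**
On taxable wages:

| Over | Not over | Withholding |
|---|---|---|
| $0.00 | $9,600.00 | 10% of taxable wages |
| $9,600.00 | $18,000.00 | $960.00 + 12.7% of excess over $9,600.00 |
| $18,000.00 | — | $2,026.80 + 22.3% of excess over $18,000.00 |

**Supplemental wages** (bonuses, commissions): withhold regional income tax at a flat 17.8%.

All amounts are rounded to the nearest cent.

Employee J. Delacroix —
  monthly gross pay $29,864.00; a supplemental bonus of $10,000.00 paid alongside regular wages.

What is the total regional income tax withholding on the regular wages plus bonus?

$6,452.47

Regional Income Tax: taxable = $29,864.00
  $2,026.80 + 22.3% × ($29,864.00 − $18,000.00) = $2,026.80 + 22.3% × $11,864.00 = $4,672.47
Supplemental (17.8% flat on bonus): 17.8% × $10,000.00 = $1,780.00
Total regional income tax: $4,672.47 + $1,780.00 = $6,452.47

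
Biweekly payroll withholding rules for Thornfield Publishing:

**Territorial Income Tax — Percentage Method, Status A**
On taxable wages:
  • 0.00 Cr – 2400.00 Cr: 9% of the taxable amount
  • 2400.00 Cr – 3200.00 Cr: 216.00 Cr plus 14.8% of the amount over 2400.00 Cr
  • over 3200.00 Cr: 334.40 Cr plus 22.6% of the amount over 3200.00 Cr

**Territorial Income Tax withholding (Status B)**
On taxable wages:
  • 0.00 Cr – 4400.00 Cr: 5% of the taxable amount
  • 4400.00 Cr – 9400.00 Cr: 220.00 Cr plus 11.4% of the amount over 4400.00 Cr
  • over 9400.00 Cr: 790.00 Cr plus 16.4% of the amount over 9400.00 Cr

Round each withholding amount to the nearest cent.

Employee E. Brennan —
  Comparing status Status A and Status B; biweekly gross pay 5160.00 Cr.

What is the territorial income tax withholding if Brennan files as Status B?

306.64 Cr

Territorial Income Tax (Status B): taxable = 5160.00 Cr
  220.00 Cr + 11.4% × (5160.00 Cr − 4400.00 Cr) = 220.00 Cr + 11.4% × 760.00 Cr = 306.64 Cr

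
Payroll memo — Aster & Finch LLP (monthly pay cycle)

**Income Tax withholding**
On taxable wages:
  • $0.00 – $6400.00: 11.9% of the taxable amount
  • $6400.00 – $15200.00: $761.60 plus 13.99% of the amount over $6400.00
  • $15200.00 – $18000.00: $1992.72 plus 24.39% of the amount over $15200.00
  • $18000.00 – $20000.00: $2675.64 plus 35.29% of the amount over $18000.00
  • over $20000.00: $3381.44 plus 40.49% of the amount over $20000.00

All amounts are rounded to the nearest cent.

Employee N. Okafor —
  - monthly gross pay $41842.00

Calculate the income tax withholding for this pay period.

$12225.27

Income Tax: taxable = $41842.00
  $3381.44 + 40.49% × ($41842.00 − $20000.00) = $3381.44 + 40.49% × $21842.00 = $12225.27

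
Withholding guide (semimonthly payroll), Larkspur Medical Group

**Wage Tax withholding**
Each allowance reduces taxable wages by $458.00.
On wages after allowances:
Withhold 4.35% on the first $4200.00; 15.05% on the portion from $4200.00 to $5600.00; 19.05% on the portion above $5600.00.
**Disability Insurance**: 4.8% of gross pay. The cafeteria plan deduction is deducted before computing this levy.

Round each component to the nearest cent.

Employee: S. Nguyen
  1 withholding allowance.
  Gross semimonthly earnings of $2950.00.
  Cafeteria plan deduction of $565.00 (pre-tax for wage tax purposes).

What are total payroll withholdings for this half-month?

$198.30

Wage Tax: taxable = $2950.00 − $565.00 − 1×$458.00 = $1927.00
  4.35% × $1927.00 = $83.82
Disability Insurance: 4.8% × $2385.00 = $114.48
Total: $83.82 + $114.48 = $198.30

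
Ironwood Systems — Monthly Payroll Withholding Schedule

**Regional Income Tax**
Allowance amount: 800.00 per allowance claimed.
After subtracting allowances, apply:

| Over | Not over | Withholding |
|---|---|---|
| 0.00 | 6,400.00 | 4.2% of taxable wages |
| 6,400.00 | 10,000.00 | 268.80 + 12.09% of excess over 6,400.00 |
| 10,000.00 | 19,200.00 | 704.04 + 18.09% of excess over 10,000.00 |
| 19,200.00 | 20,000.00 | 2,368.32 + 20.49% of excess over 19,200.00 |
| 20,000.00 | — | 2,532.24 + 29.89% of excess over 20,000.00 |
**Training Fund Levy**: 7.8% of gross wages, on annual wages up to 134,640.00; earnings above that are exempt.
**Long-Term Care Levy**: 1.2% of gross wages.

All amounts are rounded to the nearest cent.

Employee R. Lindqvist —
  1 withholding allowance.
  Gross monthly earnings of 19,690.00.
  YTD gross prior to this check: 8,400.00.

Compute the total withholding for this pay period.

Regional Income Tax: taxable = 19,690.00 − 1×800.00 = 18,890.00
  704.04 + 18.09% × (18,890.00 − 10,000.00) = 704.04 + 18.09% × 8,890.00 = 2,312.24
Training Fund Levy: 7.8% × 19,690.00 = 1,535.82
Long-Term Care Levy: 1.2% × 19,690.00 = 236.28
Total: 2,312.24 + 1,535.82 + 236.28 = 4,084.34

4,084.34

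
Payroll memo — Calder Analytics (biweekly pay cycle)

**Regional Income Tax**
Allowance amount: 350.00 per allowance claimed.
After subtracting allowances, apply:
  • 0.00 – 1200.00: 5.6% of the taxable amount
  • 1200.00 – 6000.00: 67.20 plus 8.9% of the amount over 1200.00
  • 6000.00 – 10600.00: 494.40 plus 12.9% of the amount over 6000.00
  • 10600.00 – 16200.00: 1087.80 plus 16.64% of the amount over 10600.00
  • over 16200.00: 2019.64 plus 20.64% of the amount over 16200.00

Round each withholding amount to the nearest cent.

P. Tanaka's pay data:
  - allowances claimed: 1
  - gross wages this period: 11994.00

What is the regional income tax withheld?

1261.52

Regional Income Tax: taxable = 11994.00 − 1×350.00 = 11644.00
  1087.80 + 16.64% × (11644.00 − 10600.00) = 1087.80 + 16.64% × 1044.00 = 1261.52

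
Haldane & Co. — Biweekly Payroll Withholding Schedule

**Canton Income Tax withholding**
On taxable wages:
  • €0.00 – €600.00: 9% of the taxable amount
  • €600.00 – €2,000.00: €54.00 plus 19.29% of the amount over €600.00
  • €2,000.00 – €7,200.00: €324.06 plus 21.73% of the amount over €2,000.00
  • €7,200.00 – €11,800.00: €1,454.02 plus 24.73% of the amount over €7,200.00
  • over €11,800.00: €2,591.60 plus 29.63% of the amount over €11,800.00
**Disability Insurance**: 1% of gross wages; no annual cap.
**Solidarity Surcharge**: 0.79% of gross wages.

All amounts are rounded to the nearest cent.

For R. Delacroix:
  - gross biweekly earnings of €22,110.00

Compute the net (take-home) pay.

Canton Income Tax: taxable = €22,110.00
  €2,591.60 + 29.63% × (€22,110.00 − €11,800.00) = €2,591.60 + 29.63% × €10,310.00 = €5,646.45
Disability Insurance: 1% × €22,110.00 = €221.10
Solidarity Surcharge: 0.79% × €22,110.00 = €174.67
Total withheld: €5,646.45 + €221.10 + €174.67 = €6,042.22
Net pay: €22,110.00 − €6,042.22 = €16,067.78

€16,067.78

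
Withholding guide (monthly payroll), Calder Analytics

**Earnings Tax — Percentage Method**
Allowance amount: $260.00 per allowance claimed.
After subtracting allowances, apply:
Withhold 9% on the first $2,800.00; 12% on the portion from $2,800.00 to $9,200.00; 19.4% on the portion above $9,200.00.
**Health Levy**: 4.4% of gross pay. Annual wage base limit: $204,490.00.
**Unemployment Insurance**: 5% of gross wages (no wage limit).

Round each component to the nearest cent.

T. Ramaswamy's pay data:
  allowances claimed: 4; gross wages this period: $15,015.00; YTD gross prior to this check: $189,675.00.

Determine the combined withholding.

Earnings Tax: taxable = $15,015.00 − 4×$260.00 = $13,975.00
  $1,020.00 + 19.4% × ($13,975.00 − $9,200.00) = $1,020.00 + 19.4% × $4,775.00 = $1,946.35
Health Levy: cap $204,490.00 − YTD $189,675.00 = $14,815.00 subject; 4.4% × $14,815.00 = $651.86
Unemployment Insurance: 5% × $15,015.00 = $750.75
Total: $1,946.35 + $651.86 + $750.75 = $3,348.96

$3,348.96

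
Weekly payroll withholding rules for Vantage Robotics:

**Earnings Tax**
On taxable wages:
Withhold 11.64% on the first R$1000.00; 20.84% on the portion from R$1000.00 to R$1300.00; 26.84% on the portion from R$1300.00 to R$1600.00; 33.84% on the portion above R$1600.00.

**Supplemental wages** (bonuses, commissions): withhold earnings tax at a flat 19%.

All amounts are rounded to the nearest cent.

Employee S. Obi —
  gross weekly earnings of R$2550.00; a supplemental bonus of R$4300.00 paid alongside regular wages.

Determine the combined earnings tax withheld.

R$1397.92

Earnings Tax: taxable = R$2550.00
  R$259.44 + 33.84% × (R$2550.00 − R$1600.00) = R$259.44 + 33.84% × R$950.00 = R$580.92
Supplemental (19% flat on bonus): 19% × R$4300.00 = R$817.00
Total earnings tax: R$580.92 + R$817.00 = R$1397.92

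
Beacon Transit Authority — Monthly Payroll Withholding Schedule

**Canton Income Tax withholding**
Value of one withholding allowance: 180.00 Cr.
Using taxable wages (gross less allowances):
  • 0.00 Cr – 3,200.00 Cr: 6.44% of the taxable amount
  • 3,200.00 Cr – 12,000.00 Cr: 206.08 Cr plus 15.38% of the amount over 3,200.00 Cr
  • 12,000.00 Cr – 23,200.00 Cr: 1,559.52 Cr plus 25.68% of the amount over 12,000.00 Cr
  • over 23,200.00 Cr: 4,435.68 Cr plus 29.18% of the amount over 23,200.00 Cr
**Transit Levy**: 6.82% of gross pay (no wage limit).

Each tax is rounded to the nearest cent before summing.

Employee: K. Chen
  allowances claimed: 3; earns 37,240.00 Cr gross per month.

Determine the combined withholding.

Canton Income Tax: taxable = 37,240.00 Cr − 3×180.00 Cr = 36,700.00 Cr
  4,435.68 Cr + 29.18% × (36,700.00 Cr − 23,200.00 Cr) = 4,435.68 Cr + 29.18% × 13,500.00 Cr = 8,374.98 Cr
Transit Levy: 6.82% × 37,240.00 Cr = 2,539.77 Cr
Total: 8,374.98 Cr + 2,539.77 Cr = 10,914.75 Cr

10,914.75 Cr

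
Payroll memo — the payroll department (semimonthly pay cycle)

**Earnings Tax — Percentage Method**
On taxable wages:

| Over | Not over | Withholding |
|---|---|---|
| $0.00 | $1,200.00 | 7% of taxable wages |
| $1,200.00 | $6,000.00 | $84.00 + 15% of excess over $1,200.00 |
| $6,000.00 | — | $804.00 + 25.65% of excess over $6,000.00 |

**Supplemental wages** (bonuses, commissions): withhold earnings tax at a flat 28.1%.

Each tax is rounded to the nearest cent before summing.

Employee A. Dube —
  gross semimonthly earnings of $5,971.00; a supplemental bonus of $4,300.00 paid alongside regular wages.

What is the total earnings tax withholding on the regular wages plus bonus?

Earnings Tax: taxable = $5,971.00
  $84.00 + 15% × ($5,971.00 − $1,200.00) = $84.00 + 15% × $4,771.00 = $799.65
Supplemental (28.1% flat on bonus): 28.1% × $4,300.00 = $1,208.30
Total earnings tax: $799.65 + $1,208.30 = $2,007.95

$2,007.95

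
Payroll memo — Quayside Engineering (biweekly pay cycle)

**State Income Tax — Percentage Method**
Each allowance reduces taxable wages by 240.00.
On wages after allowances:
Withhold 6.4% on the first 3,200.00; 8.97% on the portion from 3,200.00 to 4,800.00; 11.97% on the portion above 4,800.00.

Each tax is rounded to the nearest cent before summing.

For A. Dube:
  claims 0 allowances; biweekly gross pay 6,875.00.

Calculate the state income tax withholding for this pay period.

State Income Tax: taxable = 6,875.00
  348.32 + 11.97% × (6,875.00 − 4,800.00) = 348.32 + 11.97% × 2,075.00 = 596.70

596.70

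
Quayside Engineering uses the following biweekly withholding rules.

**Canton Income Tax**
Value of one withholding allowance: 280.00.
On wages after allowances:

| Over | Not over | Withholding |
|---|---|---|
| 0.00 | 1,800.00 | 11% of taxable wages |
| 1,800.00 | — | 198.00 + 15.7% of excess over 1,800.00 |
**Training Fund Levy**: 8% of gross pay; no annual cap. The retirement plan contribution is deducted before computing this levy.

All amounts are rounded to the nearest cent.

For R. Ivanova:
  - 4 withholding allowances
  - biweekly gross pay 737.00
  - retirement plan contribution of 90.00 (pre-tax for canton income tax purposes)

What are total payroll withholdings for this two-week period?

Canton Income Tax: taxable = 737.00 − 90.00 − 4×280.00 = -473.00
  Taxable ≤ 0 → 0.00
Training Fund Levy: 8% × 647.00 = 51.76
Total: 0.00 + 51.76 = 51.76

51.76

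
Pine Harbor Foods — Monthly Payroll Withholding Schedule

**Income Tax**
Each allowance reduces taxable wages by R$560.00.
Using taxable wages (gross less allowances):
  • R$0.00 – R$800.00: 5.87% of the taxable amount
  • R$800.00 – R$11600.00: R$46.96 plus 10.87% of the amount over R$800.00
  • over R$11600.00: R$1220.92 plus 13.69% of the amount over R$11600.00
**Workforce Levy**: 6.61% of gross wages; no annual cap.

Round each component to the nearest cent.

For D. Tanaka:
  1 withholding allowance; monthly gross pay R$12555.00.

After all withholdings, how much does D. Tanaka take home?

R$10450.11

Income Tax: taxable = R$12555.00 − 1×R$560.00 = R$11995.00
  R$1220.92 + 13.69% × (R$11995.00 − R$11600.00) = R$1220.92 + 13.69% × R$395.00 = R$1275.00
Workforce Levy: 6.61% × R$12555.00 = R$829.89
Total withheld: R$1275.00 + R$829.89 = R$2104.89
Net pay: R$12555.00 − R$2104.89 = R$10450.11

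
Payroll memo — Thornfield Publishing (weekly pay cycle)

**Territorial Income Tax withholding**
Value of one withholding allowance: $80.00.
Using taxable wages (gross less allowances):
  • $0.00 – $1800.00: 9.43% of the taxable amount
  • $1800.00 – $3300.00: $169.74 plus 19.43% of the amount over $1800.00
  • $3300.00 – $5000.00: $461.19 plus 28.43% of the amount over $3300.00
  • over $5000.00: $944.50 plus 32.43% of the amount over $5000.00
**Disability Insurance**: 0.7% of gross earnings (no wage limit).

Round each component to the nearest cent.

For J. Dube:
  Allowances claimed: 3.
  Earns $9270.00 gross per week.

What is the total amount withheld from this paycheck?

$2316.32

Territorial Income Tax: taxable = $9270.00 − 3×$80.00 = $9030.00
  $944.50 + 32.43% × ($9030.00 − $5000.00) = $944.50 + 32.43% × $4030.00 = $2251.43
Disability Insurance: 0.7% × $9270.00 = $64.89
Total: $2251.43 + $64.89 = $2316.32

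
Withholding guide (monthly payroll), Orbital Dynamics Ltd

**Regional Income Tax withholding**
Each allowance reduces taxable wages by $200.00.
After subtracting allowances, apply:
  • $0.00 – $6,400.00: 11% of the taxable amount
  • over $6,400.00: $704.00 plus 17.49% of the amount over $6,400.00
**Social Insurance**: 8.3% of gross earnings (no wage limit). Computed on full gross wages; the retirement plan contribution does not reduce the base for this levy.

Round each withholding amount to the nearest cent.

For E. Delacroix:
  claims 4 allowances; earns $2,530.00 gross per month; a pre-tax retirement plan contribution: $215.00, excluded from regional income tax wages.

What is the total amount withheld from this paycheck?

Regional Income Tax: taxable = $2,530.00 − $215.00 − 4×$200.00 = $1,515.00
  11% × $1,515.00 = $166.65
Social Insurance: 8.3% × $2,530.00 = $209.99
Total: $166.65 + $209.99 = $376.64

$376.64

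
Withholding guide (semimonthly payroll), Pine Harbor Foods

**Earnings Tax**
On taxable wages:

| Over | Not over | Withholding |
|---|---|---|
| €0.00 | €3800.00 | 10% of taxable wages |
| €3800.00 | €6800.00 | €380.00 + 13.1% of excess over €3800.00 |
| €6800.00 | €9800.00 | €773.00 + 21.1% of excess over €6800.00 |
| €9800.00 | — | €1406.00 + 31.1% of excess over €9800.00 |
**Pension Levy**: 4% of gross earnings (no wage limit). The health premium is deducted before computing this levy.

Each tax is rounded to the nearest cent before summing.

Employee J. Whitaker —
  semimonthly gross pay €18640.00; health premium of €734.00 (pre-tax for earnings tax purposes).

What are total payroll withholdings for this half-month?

Earnings Tax: taxable = €18640.00 − €734.00 = €17906.00
  €1406.00 + 31.1% × (€17906.00 − €9800.00) = €1406.00 + 31.1% × €8106.00 = €3926.97
Pension Levy: 4% × €17906.00 = €716.24
Total: €3926.97 + €716.24 = €4643.21

€4643.21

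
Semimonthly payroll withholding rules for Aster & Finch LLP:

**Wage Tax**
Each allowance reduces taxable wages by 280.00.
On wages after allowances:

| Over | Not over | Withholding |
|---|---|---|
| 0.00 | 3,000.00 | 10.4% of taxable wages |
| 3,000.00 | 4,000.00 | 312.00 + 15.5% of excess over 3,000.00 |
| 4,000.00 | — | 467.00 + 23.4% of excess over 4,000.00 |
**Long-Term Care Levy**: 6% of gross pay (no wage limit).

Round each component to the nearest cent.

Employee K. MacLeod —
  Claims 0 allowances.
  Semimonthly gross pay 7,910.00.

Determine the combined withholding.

1,856.54

Wage Tax: taxable = 7,910.00
  467.00 + 23.4% × (7,910.00 − 4,000.00) = 467.00 + 23.4% × 3,910.00 = 1,381.94
Long-Term Care Levy: 6% × 7,910.00 = 474.60
Total: 1,381.94 + 474.60 = 1,856.54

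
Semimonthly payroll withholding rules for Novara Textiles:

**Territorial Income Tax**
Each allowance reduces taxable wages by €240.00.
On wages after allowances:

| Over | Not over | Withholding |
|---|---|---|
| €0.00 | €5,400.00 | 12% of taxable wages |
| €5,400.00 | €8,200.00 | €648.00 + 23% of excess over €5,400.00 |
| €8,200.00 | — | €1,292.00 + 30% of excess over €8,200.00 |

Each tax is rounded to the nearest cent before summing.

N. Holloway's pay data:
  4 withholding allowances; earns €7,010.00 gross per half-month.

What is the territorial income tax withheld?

Territorial Income Tax: taxable = €7,010.00 − 4×€240.00 = €6,050.00
  €648.00 + 23% × (€6,050.00 − €5,400.00) = €648.00 + 23% × €650.00 = €797.50

€797.50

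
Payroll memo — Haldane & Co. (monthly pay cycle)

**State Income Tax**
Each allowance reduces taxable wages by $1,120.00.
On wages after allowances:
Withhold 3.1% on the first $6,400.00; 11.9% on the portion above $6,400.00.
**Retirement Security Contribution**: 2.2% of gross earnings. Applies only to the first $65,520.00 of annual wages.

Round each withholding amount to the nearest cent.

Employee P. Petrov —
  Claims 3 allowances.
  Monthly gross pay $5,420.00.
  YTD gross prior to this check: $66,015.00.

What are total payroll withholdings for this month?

State Income Tax: taxable = $5,420.00 − 3×$1,120.00 = $2,060.00
  3.1% × $2,060.00 = $63.86
Retirement Security Contribution: YTD $66,015.00 ≥ cap $65,520.00 → $0.00
Total: $63.86 + $0.00 = $63.86

$63.86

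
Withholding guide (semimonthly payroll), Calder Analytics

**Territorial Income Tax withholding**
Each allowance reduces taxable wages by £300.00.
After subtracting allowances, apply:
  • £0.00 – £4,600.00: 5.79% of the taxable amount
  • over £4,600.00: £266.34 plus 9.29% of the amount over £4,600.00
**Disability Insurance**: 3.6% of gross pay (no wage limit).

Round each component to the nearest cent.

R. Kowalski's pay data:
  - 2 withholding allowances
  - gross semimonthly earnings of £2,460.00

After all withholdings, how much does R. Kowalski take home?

Territorial Income Tax: taxable = £2,460.00 − 2×£300.00 = £1,860.00
  5.79% × £1,860.00 = £107.69
Disability Insurance: 3.6% × £2,460.00 = £88.56
Total withheld: £107.69 + £88.56 = £196.25
Net pay: £2,460.00 − £196.25 = £2,263.75

£2,263.75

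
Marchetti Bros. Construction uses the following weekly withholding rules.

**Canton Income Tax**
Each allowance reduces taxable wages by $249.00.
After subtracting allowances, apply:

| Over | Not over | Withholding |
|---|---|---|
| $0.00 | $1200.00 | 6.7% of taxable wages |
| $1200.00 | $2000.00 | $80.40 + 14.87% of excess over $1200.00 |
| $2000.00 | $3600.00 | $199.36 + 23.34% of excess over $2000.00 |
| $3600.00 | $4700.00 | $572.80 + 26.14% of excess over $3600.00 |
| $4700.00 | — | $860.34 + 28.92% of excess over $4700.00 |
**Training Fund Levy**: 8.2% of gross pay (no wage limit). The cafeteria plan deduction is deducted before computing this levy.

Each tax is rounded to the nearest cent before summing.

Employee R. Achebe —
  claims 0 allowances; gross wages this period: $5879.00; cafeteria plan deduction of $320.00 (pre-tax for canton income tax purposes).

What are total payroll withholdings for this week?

$1564.60

Canton Income Tax: taxable = $5879.00 − $320.00 = $5559.00
  $860.34 + 28.92% × ($5559.00 − $4700.00) = $860.34 + 28.92% × $859.00 = $1108.76
Training Fund Levy: 8.2% × $5559.00 = $455.84
Total: $1108.76 + $455.84 = $1564.60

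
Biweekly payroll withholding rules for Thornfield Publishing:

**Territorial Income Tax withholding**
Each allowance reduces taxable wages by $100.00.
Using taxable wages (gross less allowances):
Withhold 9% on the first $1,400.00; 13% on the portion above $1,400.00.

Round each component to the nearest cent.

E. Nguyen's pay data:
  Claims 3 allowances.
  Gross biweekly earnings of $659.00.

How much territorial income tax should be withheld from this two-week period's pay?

$32.31

Territorial Income Tax: taxable = $659.00 − 3×$100.00 = $359.00
  9% × $359.00 = $32.31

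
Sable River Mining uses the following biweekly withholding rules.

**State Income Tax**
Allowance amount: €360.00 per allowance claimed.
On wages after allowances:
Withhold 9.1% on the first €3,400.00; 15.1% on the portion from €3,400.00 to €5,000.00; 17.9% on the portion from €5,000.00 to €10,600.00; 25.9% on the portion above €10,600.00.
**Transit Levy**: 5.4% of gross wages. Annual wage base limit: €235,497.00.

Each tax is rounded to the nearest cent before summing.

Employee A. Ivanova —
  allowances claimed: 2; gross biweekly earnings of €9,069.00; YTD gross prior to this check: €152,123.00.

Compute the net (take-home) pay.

€7,428.80

State Income Tax: taxable = €9,069.00 − 2×€360.00 = €8,349.00
  €551.00 + 17.9% × (€8,349.00 − €5,000.00) = €551.00 + 17.9% × €3,349.00 = €1,150.47
Transit Levy: 5.4% × €9,069.00 = €489.73
Total withheld: €1,150.47 + €489.73 = €1,640.20
Net pay: €9,069.00 − €1,640.20 = €7,428.80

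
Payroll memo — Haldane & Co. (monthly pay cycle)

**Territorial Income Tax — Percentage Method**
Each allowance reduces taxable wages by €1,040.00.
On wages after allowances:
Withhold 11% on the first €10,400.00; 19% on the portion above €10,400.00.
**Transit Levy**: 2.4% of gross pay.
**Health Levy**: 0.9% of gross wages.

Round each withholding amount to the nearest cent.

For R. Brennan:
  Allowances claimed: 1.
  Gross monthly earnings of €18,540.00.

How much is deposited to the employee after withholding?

Territorial Income Tax: taxable = €18,540.00 − 1×€1,040.00 = €17,500.00
  €1,144.00 + 19% × (€17,500.00 − €10,400.00) = €1,144.00 + 19% × €7,100.00 = €2,493.00
Transit Levy: 2.4% × €18,540.00 = €444.96
Health Levy: 0.9% × €18,540.00 = €166.86
Total withheld: €2,493.00 + €444.96 + €166.86 = €3,104.82
Net pay: €18,540.00 − €3,104.82 = €15,435.18

€15,435.18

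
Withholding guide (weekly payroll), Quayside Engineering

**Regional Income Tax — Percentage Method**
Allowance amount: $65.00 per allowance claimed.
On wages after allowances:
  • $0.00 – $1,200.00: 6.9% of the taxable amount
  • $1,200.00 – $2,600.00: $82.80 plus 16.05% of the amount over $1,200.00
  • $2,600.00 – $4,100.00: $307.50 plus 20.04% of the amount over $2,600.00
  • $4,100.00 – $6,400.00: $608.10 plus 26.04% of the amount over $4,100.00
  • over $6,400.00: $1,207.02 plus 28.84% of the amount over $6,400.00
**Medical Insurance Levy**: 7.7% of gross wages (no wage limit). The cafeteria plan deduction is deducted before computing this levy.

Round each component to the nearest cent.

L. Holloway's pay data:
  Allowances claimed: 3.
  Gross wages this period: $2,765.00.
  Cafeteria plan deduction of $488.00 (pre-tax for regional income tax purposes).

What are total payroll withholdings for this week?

Regional Income Tax: taxable = $2,765.00 − $488.00 − 3×$65.00 = $2,082.00
  $82.80 + 16.05% × ($2,082.00 − $1,200.00) = $82.80 + 16.05% × $882.00 = $224.36
Medical Insurance Levy: 7.7% × $2,277.00 = $175.33
Total: $224.36 + $175.33 = $399.69

$399.69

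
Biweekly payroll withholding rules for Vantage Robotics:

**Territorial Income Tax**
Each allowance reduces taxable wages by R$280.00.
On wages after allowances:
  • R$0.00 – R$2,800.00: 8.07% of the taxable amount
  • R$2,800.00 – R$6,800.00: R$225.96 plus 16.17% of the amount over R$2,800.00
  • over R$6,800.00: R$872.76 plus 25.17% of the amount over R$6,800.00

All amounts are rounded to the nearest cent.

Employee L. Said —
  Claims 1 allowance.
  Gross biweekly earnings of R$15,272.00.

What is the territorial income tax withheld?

Territorial Income Tax: taxable = R$15,272.00 − 1×R$280.00 = R$14,992.00
  R$872.76 + 25.17% × (R$14,992.00 − R$6,800.00) = R$872.76 + 25.17% × R$8,192.00 = R$2,934.69

R$2,934.69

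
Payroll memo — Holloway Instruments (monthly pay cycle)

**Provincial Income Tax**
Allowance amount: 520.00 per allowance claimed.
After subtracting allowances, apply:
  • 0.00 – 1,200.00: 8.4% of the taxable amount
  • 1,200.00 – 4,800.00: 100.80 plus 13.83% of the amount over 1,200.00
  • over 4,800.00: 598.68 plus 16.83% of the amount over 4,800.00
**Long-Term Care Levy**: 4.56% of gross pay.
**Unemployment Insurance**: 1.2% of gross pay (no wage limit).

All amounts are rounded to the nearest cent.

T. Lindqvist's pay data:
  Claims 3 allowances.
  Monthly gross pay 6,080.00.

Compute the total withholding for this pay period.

910.17

Provincial Income Tax: taxable = 6,080.00 − 3×520.00 = 4,520.00
  100.80 + 13.83% × (4,520.00 − 1,200.00) = 100.80 + 13.83% × 3,320.00 = 559.96
Long-Term Care Levy: 4.56% × 6,080.00 = 277.25
Unemployment Insurance: 1.2% × 6,080.00 = 72.96
Total: 559.96 + 277.25 + 72.96 = 910.17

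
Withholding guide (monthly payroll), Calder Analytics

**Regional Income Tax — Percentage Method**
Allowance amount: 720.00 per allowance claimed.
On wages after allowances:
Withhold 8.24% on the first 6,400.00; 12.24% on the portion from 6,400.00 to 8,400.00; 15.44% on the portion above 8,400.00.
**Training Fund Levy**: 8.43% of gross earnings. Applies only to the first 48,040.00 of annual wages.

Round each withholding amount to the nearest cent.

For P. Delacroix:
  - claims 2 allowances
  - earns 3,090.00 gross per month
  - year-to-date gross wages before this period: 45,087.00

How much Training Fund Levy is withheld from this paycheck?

248.94

Training Fund Levy: cap 48,040.00 − YTD 45,087.00 = 2,953.00 subject; 8.43% × 2,953.00 = 248.94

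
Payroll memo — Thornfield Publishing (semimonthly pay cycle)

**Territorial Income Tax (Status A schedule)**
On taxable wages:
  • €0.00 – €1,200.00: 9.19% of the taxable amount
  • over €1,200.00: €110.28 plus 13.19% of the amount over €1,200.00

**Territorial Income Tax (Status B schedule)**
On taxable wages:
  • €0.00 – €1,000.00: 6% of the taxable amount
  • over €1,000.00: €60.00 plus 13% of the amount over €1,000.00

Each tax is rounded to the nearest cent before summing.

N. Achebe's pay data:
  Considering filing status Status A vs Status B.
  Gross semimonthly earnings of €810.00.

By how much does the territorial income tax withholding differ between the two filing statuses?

€25.84

Territorial Income Tax (Status A): taxable = €810.00
  9.19% × €810.00 = €74.44
Territorial Income Tax (Status B): taxable = €810.00
  6% × €810.00 = €48.60
Difference: |€74.44 − €48.60| = €25.84 (higher under Status A)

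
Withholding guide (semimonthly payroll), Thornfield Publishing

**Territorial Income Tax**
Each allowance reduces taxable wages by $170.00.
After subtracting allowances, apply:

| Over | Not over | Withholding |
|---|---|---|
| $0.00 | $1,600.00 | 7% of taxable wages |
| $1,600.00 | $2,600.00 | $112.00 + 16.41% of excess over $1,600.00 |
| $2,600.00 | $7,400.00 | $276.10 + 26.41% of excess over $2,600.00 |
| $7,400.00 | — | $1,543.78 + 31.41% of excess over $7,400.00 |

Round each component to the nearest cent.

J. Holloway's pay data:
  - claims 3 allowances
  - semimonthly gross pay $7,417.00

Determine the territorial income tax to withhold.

Territorial Income Tax: taxable = $7,417.00 − 3×$170.00 = $6,907.00
  $276.10 + 26.41% × ($6,907.00 − $2,600.00) = $276.10 + 26.41% × $4,307.00 = $1,413.58

$1,413.58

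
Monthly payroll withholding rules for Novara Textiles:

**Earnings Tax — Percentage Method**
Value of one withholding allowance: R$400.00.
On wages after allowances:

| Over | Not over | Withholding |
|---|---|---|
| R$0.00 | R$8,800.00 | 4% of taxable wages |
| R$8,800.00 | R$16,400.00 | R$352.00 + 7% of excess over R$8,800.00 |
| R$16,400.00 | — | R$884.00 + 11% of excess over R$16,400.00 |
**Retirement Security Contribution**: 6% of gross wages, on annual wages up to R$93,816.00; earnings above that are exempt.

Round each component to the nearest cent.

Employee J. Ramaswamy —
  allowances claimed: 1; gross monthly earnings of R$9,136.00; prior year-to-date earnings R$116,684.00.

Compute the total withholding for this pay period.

Earnings Tax: taxable = R$9,136.00 − 1×R$400.00 = R$8,736.00
  4% × R$8,736.00 = R$349.44
Retirement Security Contribution: YTD R$116,684.00 ≥ cap R$93,816.00 → R$0.00
Total: R$349.44 + R$0.00 = R$349.44

R$349.44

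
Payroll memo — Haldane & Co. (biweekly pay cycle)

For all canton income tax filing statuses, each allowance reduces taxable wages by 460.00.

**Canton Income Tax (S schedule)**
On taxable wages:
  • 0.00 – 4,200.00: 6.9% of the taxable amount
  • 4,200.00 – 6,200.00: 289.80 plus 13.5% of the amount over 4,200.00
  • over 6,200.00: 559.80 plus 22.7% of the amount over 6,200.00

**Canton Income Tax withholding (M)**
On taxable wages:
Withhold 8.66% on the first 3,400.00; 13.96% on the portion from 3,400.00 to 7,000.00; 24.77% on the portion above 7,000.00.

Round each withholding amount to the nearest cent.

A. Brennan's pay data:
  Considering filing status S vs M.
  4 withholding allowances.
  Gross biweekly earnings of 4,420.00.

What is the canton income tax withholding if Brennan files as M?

223.43

Canton Income Tax (M): taxable = 4,420.00 − 4×460.00 = 2,580.00
  8.66% × 2,580.00 = 223.43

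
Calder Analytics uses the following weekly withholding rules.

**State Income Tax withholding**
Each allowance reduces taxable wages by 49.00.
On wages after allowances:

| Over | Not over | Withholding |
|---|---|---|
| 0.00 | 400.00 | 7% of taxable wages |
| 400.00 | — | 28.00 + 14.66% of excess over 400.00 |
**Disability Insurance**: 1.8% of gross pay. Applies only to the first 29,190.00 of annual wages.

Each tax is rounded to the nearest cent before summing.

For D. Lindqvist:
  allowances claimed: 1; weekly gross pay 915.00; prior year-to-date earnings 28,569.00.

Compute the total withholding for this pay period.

State Income Tax: taxable = 915.00 − 1×49.00 = 866.00
  28.00 + 14.66% × (866.00 − 400.00) = 28.00 + 14.66% × 466.00 = 96.32
Disability Insurance: cap 29,190.00 − YTD 28,569.00 = 621.00 subject; 1.8% × 621.00 = 11.18
Total: 96.32 + 11.18 = 107.50

107.50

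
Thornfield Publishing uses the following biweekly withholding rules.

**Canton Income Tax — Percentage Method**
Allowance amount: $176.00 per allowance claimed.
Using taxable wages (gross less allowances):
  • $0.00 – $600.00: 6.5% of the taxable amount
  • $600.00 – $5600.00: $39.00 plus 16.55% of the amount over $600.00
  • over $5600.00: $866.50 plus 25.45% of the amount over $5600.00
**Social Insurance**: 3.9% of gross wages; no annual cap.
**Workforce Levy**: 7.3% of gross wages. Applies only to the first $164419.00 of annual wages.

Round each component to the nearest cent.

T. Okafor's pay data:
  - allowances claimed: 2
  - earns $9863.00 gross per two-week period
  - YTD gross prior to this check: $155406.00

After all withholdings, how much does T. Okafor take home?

Canton Income Tax: taxable = $9863.00 − 2×$176.00 = $9511.00
  $866.50 + 25.45% × ($9511.00 − $5600.00) = $866.50 + 25.45% × $3911.00 = $1861.85
Social Insurance: 3.9% × $9863.00 = $384.66
Workforce Levy: cap $164419.00 − YTD $155406.00 = $9013.00 subject; 7.3% × $9013.00 = $657.95
Total withheld: $1861.85 + $384.66 + $657.95 = $2904.46
Net pay: $9863.00 − $2904.46 = $6958.54

$6958.54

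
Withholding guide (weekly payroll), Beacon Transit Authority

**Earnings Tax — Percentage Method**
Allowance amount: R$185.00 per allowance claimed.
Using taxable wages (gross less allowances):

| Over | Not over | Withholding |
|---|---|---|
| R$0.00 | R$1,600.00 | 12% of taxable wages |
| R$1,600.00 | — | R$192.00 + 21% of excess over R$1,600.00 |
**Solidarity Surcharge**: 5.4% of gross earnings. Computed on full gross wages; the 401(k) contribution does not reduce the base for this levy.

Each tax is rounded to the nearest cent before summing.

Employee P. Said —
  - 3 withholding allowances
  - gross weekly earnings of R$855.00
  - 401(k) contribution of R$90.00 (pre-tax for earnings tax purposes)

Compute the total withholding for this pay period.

Earnings Tax: taxable = R$855.00 − R$90.00 − 3×R$185.00 = R$210.00
  12% × R$210.00 = R$25.20
Solidarity Surcharge: 5.4% × R$855.00 = R$46.17
Total: R$25.20 + R$46.17 = R$71.37

R$71.37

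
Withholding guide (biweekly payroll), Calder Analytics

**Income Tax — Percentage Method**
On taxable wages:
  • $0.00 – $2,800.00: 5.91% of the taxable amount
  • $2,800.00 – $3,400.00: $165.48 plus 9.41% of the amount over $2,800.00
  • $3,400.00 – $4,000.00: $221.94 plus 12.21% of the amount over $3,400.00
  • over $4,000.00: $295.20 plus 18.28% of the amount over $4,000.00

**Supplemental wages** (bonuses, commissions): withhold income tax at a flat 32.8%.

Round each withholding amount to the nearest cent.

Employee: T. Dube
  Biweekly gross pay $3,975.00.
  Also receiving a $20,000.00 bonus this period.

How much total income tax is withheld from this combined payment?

$6,852.15

Income Tax: taxable = $3,975.00
  $221.94 + 12.21% × ($3,975.00 − $3,400.00) = $221.94 + 12.21% × $575.00 = $292.15
Supplemental (32.8% flat on bonus): 32.8% × $20,000.00 = $6,560.00
Total income tax: $292.15 + $6,560.00 = $6,852.15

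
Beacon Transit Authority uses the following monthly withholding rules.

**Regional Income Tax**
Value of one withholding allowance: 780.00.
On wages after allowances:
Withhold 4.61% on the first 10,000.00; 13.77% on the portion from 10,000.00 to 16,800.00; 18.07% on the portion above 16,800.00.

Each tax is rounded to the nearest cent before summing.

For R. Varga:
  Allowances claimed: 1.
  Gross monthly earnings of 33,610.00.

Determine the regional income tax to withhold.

4,293.98

Regional Income Tax: taxable = 33,610.00 − 1×780.00 = 32,830.00
  1,397.36 + 18.07% × (32,830.00 − 16,800.00) = 1,397.36 + 18.07% × 16,030.00 = 4,293.98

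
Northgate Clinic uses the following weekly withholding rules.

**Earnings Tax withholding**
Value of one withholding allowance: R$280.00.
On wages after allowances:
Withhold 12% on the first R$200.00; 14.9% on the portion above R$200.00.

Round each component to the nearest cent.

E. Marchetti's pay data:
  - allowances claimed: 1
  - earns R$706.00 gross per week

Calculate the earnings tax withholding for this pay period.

Earnings Tax: taxable = R$706.00 − 1×R$280.00 = R$426.00
  R$24.00 + 14.9% × (R$426.00 − R$200.00) = R$24.00 + 14.9% × R$226.00 = R$57.67

R$57.67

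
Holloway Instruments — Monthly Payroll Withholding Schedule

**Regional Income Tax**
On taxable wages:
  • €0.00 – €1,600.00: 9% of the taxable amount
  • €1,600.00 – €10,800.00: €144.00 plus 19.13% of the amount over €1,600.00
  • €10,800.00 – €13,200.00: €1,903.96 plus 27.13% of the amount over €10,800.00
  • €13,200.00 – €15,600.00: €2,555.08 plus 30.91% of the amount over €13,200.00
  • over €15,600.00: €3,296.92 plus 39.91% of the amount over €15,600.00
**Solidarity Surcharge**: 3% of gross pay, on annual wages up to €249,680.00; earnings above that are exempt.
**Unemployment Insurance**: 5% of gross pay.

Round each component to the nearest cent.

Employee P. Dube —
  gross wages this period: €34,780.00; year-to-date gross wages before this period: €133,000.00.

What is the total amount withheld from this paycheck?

Regional Income Tax: taxable = €34,780.00
  €3,296.92 + 39.91% × (€34,780.00 − €15,600.00) = €3,296.92 + 39.91% × €19,180.00 = €10,951.66
Solidarity Surcharge: 3% × €34,780.00 = €1,043.40
Unemployment Insurance: 5% × €34,780.00 = €1,739.00
Total: €10,951.66 + €1,043.40 + €1,739.00 = €13,734.06

€13,734.06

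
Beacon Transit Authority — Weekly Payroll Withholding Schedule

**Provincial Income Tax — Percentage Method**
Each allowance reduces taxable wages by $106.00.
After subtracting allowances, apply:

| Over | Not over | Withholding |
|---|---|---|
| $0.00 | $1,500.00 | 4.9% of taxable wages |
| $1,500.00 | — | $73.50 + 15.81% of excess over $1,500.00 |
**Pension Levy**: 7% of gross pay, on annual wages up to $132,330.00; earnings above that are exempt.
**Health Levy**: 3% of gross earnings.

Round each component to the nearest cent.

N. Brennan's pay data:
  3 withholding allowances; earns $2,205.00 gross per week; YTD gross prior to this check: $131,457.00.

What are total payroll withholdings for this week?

$261.94

Provincial Income Tax: taxable = $2,205.00 − 3×$106.00 = $1,887.00
  $73.50 + 15.81% × ($1,887.00 − $1,500.00) = $73.50 + 15.81% × $387.00 = $134.68
Pension Levy: cap $132,330.00 − YTD $131,457.00 = $873.00 subject; 7% × $873.00 = $61.11
Health Levy: 3% × $2,205.00 = $66.15
Total: $134.68 + $61.11 + $66.15 = $261.94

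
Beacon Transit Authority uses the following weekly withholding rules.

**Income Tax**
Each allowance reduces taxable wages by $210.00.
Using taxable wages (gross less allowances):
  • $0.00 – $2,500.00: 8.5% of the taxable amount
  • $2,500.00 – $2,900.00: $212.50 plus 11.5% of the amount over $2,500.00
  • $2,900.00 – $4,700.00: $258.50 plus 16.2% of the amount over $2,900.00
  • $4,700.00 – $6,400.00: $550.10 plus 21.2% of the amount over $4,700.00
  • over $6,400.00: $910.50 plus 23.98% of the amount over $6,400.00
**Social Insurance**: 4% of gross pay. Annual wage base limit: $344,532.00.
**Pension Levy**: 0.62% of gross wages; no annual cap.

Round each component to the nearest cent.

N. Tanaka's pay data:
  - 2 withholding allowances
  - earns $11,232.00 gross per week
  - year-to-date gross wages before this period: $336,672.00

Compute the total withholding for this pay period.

$2,352.54

Income Tax: taxable = $11,232.00 − 2×$210.00 = $10,812.00
  $910.50 + 23.98% × ($10,812.00 − $6,400.00) = $910.50 + 23.98% × $4,412.00 = $1,968.50
Social Insurance: cap $344,532.00 − YTD $336,672.00 = $7,860.00 subject; 4% × $7,860.00 = $314.40
Pension Levy: 0.62% × $11,232.00 = $69.64
Total: $1,968.50 + $314.40 + $69.64 = $2,352.54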